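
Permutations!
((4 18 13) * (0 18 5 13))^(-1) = (0 18)(4 13 5)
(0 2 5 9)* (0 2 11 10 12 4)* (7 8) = [11, 1, 5, 3, 0, 9, 6, 8, 7, 2, 12, 10, 4] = (0 11 10 12 4)(2 5 9)(7 8)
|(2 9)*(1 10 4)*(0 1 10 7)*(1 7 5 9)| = |(0 7)(1 5 9 2)(4 10)| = 4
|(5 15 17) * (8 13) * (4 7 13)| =|(4 7 13 8)(5 15 17)| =12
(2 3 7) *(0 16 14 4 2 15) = (0 16 14 4 2 3 7 15) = [16, 1, 3, 7, 2, 5, 6, 15, 8, 9, 10, 11, 12, 13, 4, 0, 14]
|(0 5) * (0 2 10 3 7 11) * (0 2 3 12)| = 8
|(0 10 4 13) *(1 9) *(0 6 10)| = 4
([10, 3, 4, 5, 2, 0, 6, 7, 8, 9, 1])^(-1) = (0 5 3 1 10)(2 4)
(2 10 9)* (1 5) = (1 5)(2 10 9) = [0, 5, 10, 3, 4, 1, 6, 7, 8, 2, 9]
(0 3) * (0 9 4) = (0 3 9 4) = [3, 1, 2, 9, 0, 5, 6, 7, 8, 4]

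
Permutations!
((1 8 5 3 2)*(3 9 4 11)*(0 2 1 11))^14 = (0 8 2 5 11 9 3 4 1)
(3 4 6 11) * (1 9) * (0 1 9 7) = (0 1 7)(3 4 6 11) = [1, 7, 2, 4, 6, 5, 11, 0, 8, 9, 10, 3]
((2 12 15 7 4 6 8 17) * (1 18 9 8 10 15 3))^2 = (1 9 17 12)(2 3 18 8)(4 10 7 6 15)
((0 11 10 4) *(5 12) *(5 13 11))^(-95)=((0 5 12 13 11 10 4))^(-95)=(0 13 4 12 10 5 11)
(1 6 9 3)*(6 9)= (1 9 3)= [0, 9, 2, 1, 4, 5, 6, 7, 8, 3]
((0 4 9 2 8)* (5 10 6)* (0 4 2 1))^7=(0 2 8 4 9 1)(5 10 6)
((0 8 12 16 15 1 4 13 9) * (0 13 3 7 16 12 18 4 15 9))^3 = ((0 8 18 4 3 7 16 9 13)(1 15))^3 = (0 4 16)(1 15)(3 9 8)(7 13 18)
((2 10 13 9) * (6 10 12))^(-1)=((2 12 6 10 13 9))^(-1)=(2 9 13 10 6 12)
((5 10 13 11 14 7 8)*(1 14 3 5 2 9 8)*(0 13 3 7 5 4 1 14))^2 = (0 11 14 10 4)(1 13 7 5 3)(2 8 9)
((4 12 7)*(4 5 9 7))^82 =(12)(5 9 7)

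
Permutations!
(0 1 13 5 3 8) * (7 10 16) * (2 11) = [1, 13, 11, 8, 4, 3, 6, 10, 0, 9, 16, 2, 12, 5, 14, 15, 7] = (0 1 13 5 3 8)(2 11)(7 10 16)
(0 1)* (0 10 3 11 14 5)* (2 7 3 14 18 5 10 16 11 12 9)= (0 1 16 11 18 5)(2 7 3 12 9)(10 14)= [1, 16, 7, 12, 4, 0, 6, 3, 8, 2, 14, 18, 9, 13, 10, 15, 11, 17, 5]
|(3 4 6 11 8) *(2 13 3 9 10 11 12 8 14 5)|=12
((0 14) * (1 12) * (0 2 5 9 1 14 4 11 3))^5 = (0 4 11 3)(1 9 5 2 14 12)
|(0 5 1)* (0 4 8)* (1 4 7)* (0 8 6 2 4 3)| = |(8)(0 5 3)(1 7)(2 4 6)| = 6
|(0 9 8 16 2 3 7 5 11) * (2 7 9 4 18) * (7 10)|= 12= |(0 4 18 2 3 9 8 16 10 7 5 11)|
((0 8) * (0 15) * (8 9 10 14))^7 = (0 9 10 14 8 15)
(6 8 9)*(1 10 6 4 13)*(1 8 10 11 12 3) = [0, 11, 2, 1, 13, 5, 10, 7, 9, 4, 6, 12, 3, 8] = (1 11 12 3)(4 13 8 9)(6 10)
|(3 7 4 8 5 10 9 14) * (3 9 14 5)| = 4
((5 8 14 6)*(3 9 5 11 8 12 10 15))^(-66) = (15)(6 8)(11 14)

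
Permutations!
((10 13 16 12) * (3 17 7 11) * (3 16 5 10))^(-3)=(3 11)(7 12)(16 17)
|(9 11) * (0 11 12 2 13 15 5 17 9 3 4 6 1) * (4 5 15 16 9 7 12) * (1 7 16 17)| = |(0 11 3 5 1)(2 13 17 16 9 4 6 7 12)| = 45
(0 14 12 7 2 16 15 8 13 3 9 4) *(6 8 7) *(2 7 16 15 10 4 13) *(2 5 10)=(0 14 12 6 8 5 10 4)(2 15 16)(3 9 13)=[14, 1, 15, 9, 0, 10, 8, 7, 5, 13, 4, 11, 6, 3, 12, 16, 2]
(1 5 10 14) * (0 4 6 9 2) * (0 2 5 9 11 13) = (0 4 6 11 13)(1 9 5 10 14) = [4, 9, 2, 3, 6, 10, 11, 7, 8, 5, 14, 13, 12, 0, 1]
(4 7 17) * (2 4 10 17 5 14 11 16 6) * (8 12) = (2 4 7 5 14 11 16 6)(8 12)(10 17) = [0, 1, 4, 3, 7, 14, 2, 5, 12, 9, 17, 16, 8, 13, 11, 15, 6, 10]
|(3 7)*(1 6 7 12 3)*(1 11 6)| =6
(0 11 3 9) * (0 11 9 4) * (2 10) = (0 9 11 3 4)(2 10) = [9, 1, 10, 4, 0, 5, 6, 7, 8, 11, 2, 3]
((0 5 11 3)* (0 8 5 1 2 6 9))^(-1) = ((0 1 2 6 9)(3 8 5 11))^(-1) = (0 9 6 2 1)(3 11 5 8)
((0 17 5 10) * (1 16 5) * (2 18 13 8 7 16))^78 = (0 17 1 2 18 13 8 7 16 5 10)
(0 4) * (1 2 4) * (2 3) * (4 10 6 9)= [1, 3, 10, 2, 0, 5, 9, 7, 8, 4, 6]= (0 1 3 2 10 6 9 4)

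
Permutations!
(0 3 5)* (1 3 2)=(0 2 1 3 5)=[2, 3, 1, 5, 4, 0]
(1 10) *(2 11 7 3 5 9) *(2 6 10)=(1 2 11 7 3 5 9 6 10)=[0, 2, 11, 5, 4, 9, 10, 3, 8, 6, 1, 7]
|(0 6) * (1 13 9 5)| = 4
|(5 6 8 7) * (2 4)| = |(2 4)(5 6 8 7)| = 4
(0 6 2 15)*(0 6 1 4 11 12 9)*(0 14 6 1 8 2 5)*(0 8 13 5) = (0 13 5 8 2 15 1 4 11 12 9 14 6) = [13, 4, 15, 3, 11, 8, 0, 7, 2, 14, 10, 12, 9, 5, 6, 1]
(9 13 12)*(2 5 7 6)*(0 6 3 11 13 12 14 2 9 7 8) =(0 6 9 12 7 3 11 13 14 2 5 8) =[6, 1, 5, 11, 4, 8, 9, 3, 0, 12, 10, 13, 7, 14, 2]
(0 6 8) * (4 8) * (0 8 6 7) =(8)(0 7)(4 6) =[7, 1, 2, 3, 6, 5, 4, 0, 8]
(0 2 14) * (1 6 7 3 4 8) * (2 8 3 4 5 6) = (0 8 1 2 14)(3 5 6 7 4) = [8, 2, 14, 5, 3, 6, 7, 4, 1, 9, 10, 11, 12, 13, 0]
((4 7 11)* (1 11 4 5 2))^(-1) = (1 2 5 11)(4 7)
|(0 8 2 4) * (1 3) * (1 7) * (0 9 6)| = |(0 8 2 4 9 6)(1 3 7)| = 6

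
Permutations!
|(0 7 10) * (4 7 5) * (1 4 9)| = 7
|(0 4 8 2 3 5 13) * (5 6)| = 8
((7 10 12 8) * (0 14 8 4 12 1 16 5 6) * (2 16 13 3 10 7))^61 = ((0 14 8 2 16 5 6)(1 13 3 10)(4 12))^61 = (0 5 2 14 6 16 8)(1 13 3 10)(4 12)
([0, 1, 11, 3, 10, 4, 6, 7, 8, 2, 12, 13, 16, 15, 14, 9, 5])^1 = [0, 1, 11, 3, 10, 4, 6, 7, 8, 2, 12, 13, 16, 15, 14, 9, 5]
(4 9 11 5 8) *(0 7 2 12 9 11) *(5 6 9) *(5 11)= [7, 1, 12, 3, 5, 8, 9, 2, 4, 0, 10, 6, 11]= (0 7 2 12 11 6 9)(4 5 8)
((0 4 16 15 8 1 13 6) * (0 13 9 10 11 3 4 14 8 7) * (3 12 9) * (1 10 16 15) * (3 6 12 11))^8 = ((0 14 8 10 3 4 15 7)(1 6 13 12 9 16))^8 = (1 13 9)(6 12 16)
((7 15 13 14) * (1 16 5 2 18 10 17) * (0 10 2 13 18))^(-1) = ((0 10 17 1 16 5 13 14 7 15 18 2))^(-1) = (0 2 18 15 7 14 13 5 16 1 17 10)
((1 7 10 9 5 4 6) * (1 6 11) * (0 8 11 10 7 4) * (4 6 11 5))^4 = (0 8 5)(1 6 11)(4 10 9)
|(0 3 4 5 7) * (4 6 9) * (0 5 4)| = |(0 3 6 9)(5 7)| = 4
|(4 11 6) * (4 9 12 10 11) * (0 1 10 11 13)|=4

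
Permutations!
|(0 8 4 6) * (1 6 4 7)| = 5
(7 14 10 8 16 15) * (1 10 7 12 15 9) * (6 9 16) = [0, 10, 2, 3, 4, 5, 9, 14, 6, 1, 8, 11, 15, 13, 7, 12, 16] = (16)(1 10 8 6 9)(7 14)(12 15)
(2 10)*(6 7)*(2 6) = [0, 1, 10, 3, 4, 5, 7, 2, 8, 9, 6] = (2 10 6 7)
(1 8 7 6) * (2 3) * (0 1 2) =(0 1 8 7 6 2 3) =[1, 8, 3, 0, 4, 5, 2, 6, 7]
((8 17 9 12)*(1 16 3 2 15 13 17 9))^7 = ((1 16 3 2 15 13 17)(8 9 12))^7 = (17)(8 9 12)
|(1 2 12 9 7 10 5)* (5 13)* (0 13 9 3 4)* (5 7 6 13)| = |(0 5 1 2 12 3 4)(6 13 7 10 9)| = 35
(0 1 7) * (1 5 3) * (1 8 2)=(0 5 3 8 2 1 7)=[5, 7, 1, 8, 4, 3, 6, 0, 2]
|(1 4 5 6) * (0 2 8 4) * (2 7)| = |(0 7 2 8 4 5 6 1)| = 8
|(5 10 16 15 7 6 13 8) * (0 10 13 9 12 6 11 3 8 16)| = |(0 10)(3 8 5 13 16 15 7 11)(6 9 12)| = 24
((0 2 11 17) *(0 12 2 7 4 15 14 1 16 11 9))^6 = ((0 7 4 15 14 1 16 11 17 12 2 9))^6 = (0 16)(1 9)(2 14)(4 17)(7 11)(12 15)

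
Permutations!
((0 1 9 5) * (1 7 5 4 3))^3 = (1 3 4 9)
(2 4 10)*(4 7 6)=(2 7 6 4 10)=[0, 1, 7, 3, 10, 5, 4, 6, 8, 9, 2]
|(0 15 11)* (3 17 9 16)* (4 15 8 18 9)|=10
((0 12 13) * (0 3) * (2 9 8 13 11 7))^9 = ((0 12 11 7 2 9 8 13 3))^9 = (13)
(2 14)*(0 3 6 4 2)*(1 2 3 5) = [5, 2, 14, 6, 3, 1, 4, 7, 8, 9, 10, 11, 12, 13, 0] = (0 5 1 2 14)(3 6 4)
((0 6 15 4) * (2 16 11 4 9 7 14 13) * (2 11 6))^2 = (0 16 15 7 13 4 2 6 9 14 11)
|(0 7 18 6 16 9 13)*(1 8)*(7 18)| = |(0 18 6 16 9 13)(1 8)| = 6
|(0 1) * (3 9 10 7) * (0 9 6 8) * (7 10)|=|(10)(0 1 9 7 3 6 8)|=7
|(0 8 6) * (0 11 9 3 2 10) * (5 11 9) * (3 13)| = 8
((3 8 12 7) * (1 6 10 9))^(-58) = ((1 6 10 9)(3 8 12 7))^(-58) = (1 10)(3 12)(6 9)(7 8)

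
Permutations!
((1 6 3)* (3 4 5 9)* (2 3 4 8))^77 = (1 8 3 6 2)(4 9 5)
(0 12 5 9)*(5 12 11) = (12)(0 11 5 9) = [11, 1, 2, 3, 4, 9, 6, 7, 8, 0, 10, 5, 12]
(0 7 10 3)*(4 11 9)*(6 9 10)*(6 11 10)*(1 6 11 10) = (11)(0 7 10 3)(1 6 9 4) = [7, 6, 2, 0, 1, 5, 9, 10, 8, 4, 3, 11]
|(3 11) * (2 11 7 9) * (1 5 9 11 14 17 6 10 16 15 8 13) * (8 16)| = 30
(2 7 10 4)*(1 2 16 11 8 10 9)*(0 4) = (0 4 16 11 8 10)(1 2 7 9) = [4, 2, 7, 3, 16, 5, 6, 9, 10, 1, 0, 8, 12, 13, 14, 15, 11]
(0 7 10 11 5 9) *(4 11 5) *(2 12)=(0 7 10 5 9)(2 12)(4 11)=[7, 1, 12, 3, 11, 9, 6, 10, 8, 0, 5, 4, 2]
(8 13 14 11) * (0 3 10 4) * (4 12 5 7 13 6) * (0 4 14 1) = (0 3 10 12 5 7 13 1)(6 14 11 8) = [3, 0, 2, 10, 4, 7, 14, 13, 6, 9, 12, 8, 5, 1, 11]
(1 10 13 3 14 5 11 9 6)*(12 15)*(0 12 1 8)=(0 12 15 1 10 13 3 14 5 11 9 6 8)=[12, 10, 2, 14, 4, 11, 8, 7, 0, 6, 13, 9, 15, 3, 5, 1]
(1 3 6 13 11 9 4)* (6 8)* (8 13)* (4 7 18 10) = (1 3 13 11 9 7 18 10 4)(6 8) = [0, 3, 2, 13, 1, 5, 8, 18, 6, 7, 4, 9, 12, 11, 14, 15, 16, 17, 10]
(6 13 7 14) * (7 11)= (6 13 11 7 14)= [0, 1, 2, 3, 4, 5, 13, 14, 8, 9, 10, 7, 12, 11, 6]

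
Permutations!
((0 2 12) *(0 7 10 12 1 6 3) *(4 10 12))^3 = (0 6 2 3 1)(4 10)(7 12)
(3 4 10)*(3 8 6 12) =(3 4 10 8 6 12) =[0, 1, 2, 4, 10, 5, 12, 7, 6, 9, 8, 11, 3]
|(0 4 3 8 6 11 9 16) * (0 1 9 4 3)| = |(0 3 8 6 11 4)(1 9 16)| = 6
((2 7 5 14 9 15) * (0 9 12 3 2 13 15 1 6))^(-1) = (0 6 1 9)(2 3 12 14 5 7)(13 15)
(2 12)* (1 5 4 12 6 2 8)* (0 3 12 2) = (0 3 12 8 1 5 4 2 6) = [3, 5, 6, 12, 2, 4, 0, 7, 1, 9, 10, 11, 8]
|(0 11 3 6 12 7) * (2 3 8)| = 8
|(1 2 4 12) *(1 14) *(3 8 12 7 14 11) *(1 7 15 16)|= |(1 2 4 15 16)(3 8 12 11)(7 14)|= 20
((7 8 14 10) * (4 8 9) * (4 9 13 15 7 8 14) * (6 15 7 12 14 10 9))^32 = (4 8 10)(6 12 9 15 14) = ((4 10 8)(6 15 12 14 9)(7 13))^32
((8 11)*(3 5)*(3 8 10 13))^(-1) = (3 13 10 11 8 5)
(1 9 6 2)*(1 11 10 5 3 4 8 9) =[0, 1, 11, 4, 8, 3, 2, 7, 9, 6, 5, 10] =(2 11 10 5 3 4 8 9 6)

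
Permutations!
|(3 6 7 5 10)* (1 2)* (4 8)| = 10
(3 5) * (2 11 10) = (2 11 10)(3 5) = [0, 1, 11, 5, 4, 3, 6, 7, 8, 9, 2, 10]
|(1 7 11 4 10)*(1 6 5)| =7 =|(1 7 11 4 10 6 5)|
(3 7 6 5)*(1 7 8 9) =(1 7 6 5 3 8 9) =[0, 7, 2, 8, 4, 3, 5, 6, 9, 1]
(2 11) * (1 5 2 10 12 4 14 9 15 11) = (1 5 2)(4 14 9 15 11 10 12) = [0, 5, 1, 3, 14, 2, 6, 7, 8, 15, 12, 10, 4, 13, 9, 11]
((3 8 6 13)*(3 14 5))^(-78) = (14)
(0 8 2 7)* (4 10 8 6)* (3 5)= [6, 1, 7, 5, 10, 3, 4, 0, 2, 9, 8]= (0 6 4 10 8 2 7)(3 5)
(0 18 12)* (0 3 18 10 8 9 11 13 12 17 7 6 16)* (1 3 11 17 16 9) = (0 10 8 1 3 18 16)(6 9 17 7)(11 13 12) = [10, 3, 2, 18, 4, 5, 9, 6, 1, 17, 8, 13, 11, 12, 14, 15, 0, 7, 16]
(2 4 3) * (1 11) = (1 11)(2 4 3) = [0, 11, 4, 2, 3, 5, 6, 7, 8, 9, 10, 1]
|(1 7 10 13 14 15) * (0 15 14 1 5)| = 12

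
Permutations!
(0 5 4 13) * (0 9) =(0 5 4 13 9) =[5, 1, 2, 3, 13, 4, 6, 7, 8, 0, 10, 11, 12, 9]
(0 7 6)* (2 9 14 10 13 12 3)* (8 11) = (0 7 6)(2 9 14 10 13 12 3)(8 11) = [7, 1, 9, 2, 4, 5, 0, 6, 11, 14, 13, 8, 3, 12, 10]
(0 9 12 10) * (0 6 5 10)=(0 9 12)(5 10 6)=[9, 1, 2, 3, 4, 10, 5, 7, 8, 12, 6, 11, 0]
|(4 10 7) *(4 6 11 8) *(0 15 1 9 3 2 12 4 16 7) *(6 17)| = 18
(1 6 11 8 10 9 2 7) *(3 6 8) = [0, 8, 7, 6, 4, 5, 11, 1, 10, 2, 9, 3] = (1 8 10 9 2 7)(3 6 11)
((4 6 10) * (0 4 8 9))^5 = ((0 4 6 10 8 9))^5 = (0 9 8 10 6 4)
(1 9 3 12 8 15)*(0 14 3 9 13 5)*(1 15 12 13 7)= (15)(0 14 3 13 5)(1 7)(8 12)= [14, 7, 2, 13, 4, 0, 6, 1, 12, 9, 10, 11, 8, 5, 3, 15]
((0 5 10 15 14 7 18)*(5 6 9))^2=(0 9 10 14 18 6 5 15 7)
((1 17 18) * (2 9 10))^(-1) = ((1 17 18)(2 9 10))^(-1) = (1 18 17)(2 10 9)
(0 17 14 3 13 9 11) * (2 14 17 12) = [12, 1, 14, 13, 4, 5, 6, 7, 8, 11, 10, 0, 2, 9, 3, 15, 16, 17] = (17)(0 12 2 14 3 13 9 11)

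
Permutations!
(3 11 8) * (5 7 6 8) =(3 11 5 7 6 8) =[0, 1, 2, 11, 4, 7, 8, 6, 3, 9, 10, 5]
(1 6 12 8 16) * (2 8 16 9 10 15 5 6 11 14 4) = (1 11 14 4 2 8 9 10 15 5 6 12 16) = [0, 11, 8, 3, 2, 6, 12, 7, 9, 10, 15, 14, 16, 13, 4, 5, 1]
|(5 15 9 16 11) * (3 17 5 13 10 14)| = |(3 17 5 15 9 16 11 13 10 14)| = 10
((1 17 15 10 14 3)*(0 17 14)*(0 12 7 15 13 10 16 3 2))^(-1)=((0 17 13 10 12 7 15 16 3 1 14 2))^(-1)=(0 2 14 1 3 16 15 7 12 10 13 17)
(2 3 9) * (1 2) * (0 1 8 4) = [1, 2, 3, 9, 0, 5, 6, 7, 4, 8] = (0 1 2 3 9 8 4)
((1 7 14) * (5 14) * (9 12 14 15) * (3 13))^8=(1 7 5 15 9 12 14)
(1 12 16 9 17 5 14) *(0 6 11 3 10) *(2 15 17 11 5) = (0 6 5 14 1 12 16 9 11 3 10)(2 15 17) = [6, 12, 15, 10, 4, 14, 5, 7, 8, 11, 0, 3, 16, 13, 1, 17, 9, 2]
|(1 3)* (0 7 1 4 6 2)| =7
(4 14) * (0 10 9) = (0 10 9)(4 14) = [10, 1, 2, 3, 14, 5, 6, 7, 8, 0, 9, 11, 12, 13, 4]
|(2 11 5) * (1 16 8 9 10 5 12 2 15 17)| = |(1 16 8 9 10 5 15 17)(2 11 12)| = 24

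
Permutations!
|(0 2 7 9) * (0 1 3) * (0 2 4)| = 10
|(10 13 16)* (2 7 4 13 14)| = |(2 7 4 13 16 10 14)| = 7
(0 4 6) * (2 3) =(0 4 6)(2 3) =[4, 1, 3, 2, 6, 5, 0]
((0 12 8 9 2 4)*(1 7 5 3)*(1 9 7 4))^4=((0 12 8 7 5 3 9 2 1 4))^4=(0 5 1 8 9)(2 12 3 4 7)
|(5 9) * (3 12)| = |(3 12)(5 9)| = 2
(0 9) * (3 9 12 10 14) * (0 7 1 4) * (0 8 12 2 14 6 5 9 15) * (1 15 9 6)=(0 2 14 3 9 7 15)(1 4 8 12 10)(5 6)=[2, 4, 14, 9, 8, 6, 5, 15, 12, 7, 1, 11, 10, 13, 3, 0]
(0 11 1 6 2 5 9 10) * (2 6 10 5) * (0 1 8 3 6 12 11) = (1 10)(3 6 12 11 8)(5 9) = [0, 10, 2, 6, 4, 9, 12, 7, 3, 5, 1, 8, 11]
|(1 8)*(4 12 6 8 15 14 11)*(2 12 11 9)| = 8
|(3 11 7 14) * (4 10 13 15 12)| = 20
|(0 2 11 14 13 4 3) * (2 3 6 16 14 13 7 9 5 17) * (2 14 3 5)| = 13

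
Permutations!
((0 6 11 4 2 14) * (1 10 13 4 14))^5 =(0 6 11 14)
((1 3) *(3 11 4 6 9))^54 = (11)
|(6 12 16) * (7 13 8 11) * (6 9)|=|(6 12 16 9)(7 13 8 11)|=4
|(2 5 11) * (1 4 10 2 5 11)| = |(1 4 10 2 11 5)| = 6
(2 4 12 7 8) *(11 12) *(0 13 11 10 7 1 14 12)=[13, 14, 4, 3, 10, 5, 6, 8, 2, 9, 7, 0, 1, 11, 12]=(0 13 11)(1 14 12)(2 4 10 7 8)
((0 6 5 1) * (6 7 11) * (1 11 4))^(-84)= ((0 7 4 1)(5 11 6))^(-84)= (11)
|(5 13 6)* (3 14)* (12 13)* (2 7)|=4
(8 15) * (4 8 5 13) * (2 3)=(2 3)(4 8 15 5 13)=[0, 1, 3, 2, 8, 13, 6, 7, 15, 9, 10, 11, 12, 4, 14, 5]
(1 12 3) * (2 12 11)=[0, 11, 12, 1, 4, 5, 6, 7, 8, 9, 10, 2, 3]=(1 11 2 12 3)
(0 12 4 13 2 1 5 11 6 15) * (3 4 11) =[12, 5, 1, 4, 13, 3, 15, 7, 8, 9, 10, 6, 11, 2, 14, 0] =(0 12 11 6 15)(1 5 3 4 13 2)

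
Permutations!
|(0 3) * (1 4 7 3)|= |(0 1 4 7 3)|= 5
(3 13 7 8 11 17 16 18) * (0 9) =(0 9)(3 13 7 8 11 17 16 18) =[9, 1, 2, 13, 4, 5, 6, 8, 11, 0, 10, 17, 12, 7, 14, 15, 18, 16, 3]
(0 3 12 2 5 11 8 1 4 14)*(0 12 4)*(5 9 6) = (0 3 4 14 12 2 9 6 5 11 8 1) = [3, 0, 9, 4, 14, 11, 5, 7, 1, 6, 10, 8, 2, 13, 12]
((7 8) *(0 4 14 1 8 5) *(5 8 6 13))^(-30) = (0 13 1 4 5 6 14)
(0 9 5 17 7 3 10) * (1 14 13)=(0 9 5 17 7 3 10)(1 14 13)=[9, 14, 2, 10, 4, 17, 6, 3, 8, 5, 0, 11, 12, 1, 13, 15, 16, 7]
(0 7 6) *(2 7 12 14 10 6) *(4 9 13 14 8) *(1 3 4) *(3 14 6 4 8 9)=(0 12 9 13 6)(1 14 10 4 3 8)(2 7)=[12, 14, 7, 8, 3, 5, 0, 2, 1, 13, 4, 11, 9, 6, 10]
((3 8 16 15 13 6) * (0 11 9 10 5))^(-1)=(0 5 10 9 11)(3 6 13 15 16 8)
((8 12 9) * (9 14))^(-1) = ((8 12 14 9))^(-1) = (8 9 14 12)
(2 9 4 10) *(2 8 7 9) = (4 10 8 7 9) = [0, 1, 2, 3, 10, 5, 6, 9, 7, 4, 8]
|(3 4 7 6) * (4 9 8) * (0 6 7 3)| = |(0 6)(3 9 8 4)| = 4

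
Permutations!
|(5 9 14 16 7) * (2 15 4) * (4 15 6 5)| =8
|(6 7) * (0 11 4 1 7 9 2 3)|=9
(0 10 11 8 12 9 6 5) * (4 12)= (0 10 11 8 4 12 9 6 5)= [10, 1, 2, 3, 12, 0, 5, 7, 4, 6, 11, 8, 9]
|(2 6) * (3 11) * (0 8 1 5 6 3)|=|(0 8 1 5 6 2 3 11)|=8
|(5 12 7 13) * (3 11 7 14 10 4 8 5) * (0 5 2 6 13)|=|(0 5 12 14 10 4 8 2 6 13 3 11 7)|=13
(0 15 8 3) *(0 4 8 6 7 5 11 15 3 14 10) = [3, 1, 2, 4, 8, 11, 7, 5, 14, 9, 0, 15, 12, 13, 10, 6] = (0 3 4 8 14 10)(5 11 15 6 7)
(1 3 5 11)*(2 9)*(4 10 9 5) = (1 3 4 10 9 2 5 11) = [0, 3, 5, 4, 10, 11, 6, 7, 8, 2, 9, 1]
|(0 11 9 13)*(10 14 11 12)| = 7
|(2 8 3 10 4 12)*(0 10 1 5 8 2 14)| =|(0 10 4 12 14)(1 5 8 3)| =20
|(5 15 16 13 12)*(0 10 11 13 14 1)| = 10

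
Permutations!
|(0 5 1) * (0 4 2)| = 5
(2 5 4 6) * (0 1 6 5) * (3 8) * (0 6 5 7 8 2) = (0 1 5 4 7 8 3 2 6) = [1, 5, 6, 2, 7, 4, 0, 8, 3]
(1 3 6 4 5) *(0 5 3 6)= [5, 6, 2, 0, 3, 1, 4]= (0 5 1 6 4 3)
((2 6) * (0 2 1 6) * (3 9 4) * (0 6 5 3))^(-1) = ((0 2 6 1 5 3 9 4))^(-1) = (0 4 9 3 5 1 6 2)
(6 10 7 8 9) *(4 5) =(4 5)(6 10 7 8 9) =[0, 1, 2, 3, 5, 4, 10, 8, 9, 6, 7]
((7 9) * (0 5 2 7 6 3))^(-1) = ((0 5 2 7 9 6 3))^(-1) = (0 3 6 9 7 2 5)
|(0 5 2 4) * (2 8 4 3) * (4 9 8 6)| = |(0 5 6 4)(2 3)(8 9)| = 4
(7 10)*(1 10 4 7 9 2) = (1 10 9 2)(4 7) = [0, 10, 1, 3, 7, 5, 6, 4, 8, 2, 9]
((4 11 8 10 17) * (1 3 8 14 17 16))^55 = (4 17 14 11)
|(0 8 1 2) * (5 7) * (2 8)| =2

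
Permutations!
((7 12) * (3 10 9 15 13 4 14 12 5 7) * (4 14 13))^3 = (3 15 14 10 4 12 9 13)(5 7)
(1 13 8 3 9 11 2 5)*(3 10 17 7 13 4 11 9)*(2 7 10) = (1 4 11 7 13 8 2 5)(10 17) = [0, 4, 5, 3, 11, 1, 6, 13, 2, 9, 17, 7, 12, 8, 14, 15, 16, 10]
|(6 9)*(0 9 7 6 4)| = 6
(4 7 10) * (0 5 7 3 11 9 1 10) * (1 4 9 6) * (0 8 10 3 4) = [5, 3, 2, 11, 4, 7, 1, 8, 10, 0, 9, 6] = (0 5 7 8 10 9)(1 3 11 6)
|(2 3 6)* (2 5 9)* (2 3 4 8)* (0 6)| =|(0 6 5 9 3)(2 4 8)| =15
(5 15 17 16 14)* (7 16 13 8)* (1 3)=(1 3)(5 15 17 13 8 7 16 14)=[0, 3, 2, 1, 4, 15, 6, 16, 7, 9, 10, 11, 12, 8, 5, 17, 14, 13]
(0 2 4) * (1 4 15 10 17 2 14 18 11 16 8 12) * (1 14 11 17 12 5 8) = (0 11 16 1 4)(2 15 10 12 14 18 17)(5 8) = [11, 4, 15, 3, 0, 8, 6, 7, 5, 9, 12, 16, 14, 13, 18, 10, 1, 2, 17]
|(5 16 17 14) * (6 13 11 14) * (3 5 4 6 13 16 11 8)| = |(3 5 11 14 4 6 16 17 13 8)| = 10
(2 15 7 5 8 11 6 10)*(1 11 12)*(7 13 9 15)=[0, 11, 7, 3, 4, 8, 10, 5, 12, 15, 2, 6, 1, 9, 14, 13]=(1 11 6 10 2 7 5 8 12)(9 15 13)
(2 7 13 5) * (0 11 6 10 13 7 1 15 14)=(0 11 6 10 13 5 2 1 15 14)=[11, 15, 1, 3, 4, 2, 10, 7, 8, 9, 13, 6, 12, 5, 0, 14]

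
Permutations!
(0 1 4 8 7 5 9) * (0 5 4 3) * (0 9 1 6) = [6, 3, 2, 9, 8, 1, 0, 4, 7, 5] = (0 6)(1 3 9 5)(4 8 7)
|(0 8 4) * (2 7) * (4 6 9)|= |(0 8 6 9 4)(2 7)|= 10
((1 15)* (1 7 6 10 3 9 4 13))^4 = (1 10 13 6 4 7 9 15 3)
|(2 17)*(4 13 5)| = |(2 17)(4 13 5)| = 6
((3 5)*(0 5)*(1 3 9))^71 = ((0 5 9 1 3))^71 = (0 5 9 1 3)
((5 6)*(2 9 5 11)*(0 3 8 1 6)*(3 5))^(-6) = (1 6 11 2 9 3 8)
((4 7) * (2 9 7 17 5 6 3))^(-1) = ((2 9 7 4 17 5 6 3))^(-1) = (2 3 6 5 17 4 7 9)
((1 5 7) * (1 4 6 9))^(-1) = (1 9 6 4 7 5)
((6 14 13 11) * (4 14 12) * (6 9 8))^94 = ((4 14 13 11 9 8 6 12))^94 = (4 6 9 13)(8 11 14 12)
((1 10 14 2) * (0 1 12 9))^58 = ((0 1 10 14 2 12 9))^58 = (0 10 2 9 1 14 12)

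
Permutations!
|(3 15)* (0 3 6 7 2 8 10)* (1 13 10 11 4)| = 12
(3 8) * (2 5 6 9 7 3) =(2 5 6 9 7 3 8) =[0, 1, 5, 8, 4, 6, 9, 3, 2, 7]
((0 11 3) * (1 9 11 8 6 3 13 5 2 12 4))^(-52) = ((0 8 6 3)(1 9 11 13 5 2 12 4))^(-52) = (1 5)(2 9)(4 13)(11 12)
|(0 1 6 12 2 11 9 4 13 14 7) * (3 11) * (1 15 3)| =|(0 15 3 11 9 4 13 14 7)(1 6 12 2)| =36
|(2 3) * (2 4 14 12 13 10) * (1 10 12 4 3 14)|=10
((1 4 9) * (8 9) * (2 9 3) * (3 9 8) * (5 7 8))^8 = (9)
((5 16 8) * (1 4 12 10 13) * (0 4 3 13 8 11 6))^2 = ((0 4 12 10 8 5 16 11 6)(1 3 13))^2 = (0 12 8 16 6 4 10 5 11)(1 13 3)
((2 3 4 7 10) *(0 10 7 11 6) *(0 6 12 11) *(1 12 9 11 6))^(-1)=((0 10 2 3 4)(1 12 6)(9 11))^(-1)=(0 4 3 2 10)(1 6 12)(9 11)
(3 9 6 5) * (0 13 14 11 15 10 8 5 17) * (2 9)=[13, 1, 9, 2, 4, 3, 17, 7, 5, 6, 8, 15, 12, 14, 11, 10, 16, 0]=(0 13 14 11 15 10 8 5 3 2 9 6 17)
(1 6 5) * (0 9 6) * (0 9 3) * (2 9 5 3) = (0 2 9 6 3)(1 5) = [2, 5, 9, 0, 4, 1, 3, 7, 8, 6]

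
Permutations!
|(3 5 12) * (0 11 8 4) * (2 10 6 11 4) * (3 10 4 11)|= 5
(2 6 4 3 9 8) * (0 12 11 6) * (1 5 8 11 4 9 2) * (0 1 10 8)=(0 12 4 3 2 1 5)(6 9 11)(8 10)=[12, 5, 1, 2, 3, 0, 9, 7, 10, 11, 8, 6, 4]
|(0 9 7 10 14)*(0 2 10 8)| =12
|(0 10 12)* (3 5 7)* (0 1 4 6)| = |(0 10 12 1 4 6)(3 5 7)| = 6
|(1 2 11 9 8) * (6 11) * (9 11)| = |(11)(1 2 6 9 8)| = 5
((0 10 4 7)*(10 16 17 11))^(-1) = ((0 16 17 11 10 4 7))^(-1) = (0 7 4 10 11 17 16)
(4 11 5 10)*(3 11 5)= (3 11)(4 5 10)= [0, 1, 2, 11, 5, 10, 6, 7, 8, 9, 4, 3]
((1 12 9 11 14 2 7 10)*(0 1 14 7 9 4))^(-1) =(0 4 12 1)(2 14 10 7 11 9)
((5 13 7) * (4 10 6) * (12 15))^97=(4 10 6)(5 13 7)(12 15)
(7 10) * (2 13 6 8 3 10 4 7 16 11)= [0, 1, 13, 10, 7, 5, 8, 4, 3, 9, 16, 2, 12, 6, 14, 15, 11]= (2 13 6 8 3 10 16 11)(4 7)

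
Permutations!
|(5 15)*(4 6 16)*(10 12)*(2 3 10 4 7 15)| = 10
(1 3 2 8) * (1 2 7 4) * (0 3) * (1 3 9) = (0 9 1)(2 8)(3 7 4) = [9, 0, 8, 7, 3, 5, 6, 4, 2, 1]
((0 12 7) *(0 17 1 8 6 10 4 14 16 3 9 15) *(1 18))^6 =(0 8 3 17 4)(1 16 7 10 15)(6 9 18 14 12)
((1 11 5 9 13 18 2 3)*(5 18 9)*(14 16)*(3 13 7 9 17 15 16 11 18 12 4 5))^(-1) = ((1 18 2 13 17 15 16 14 11 12 4 5 3)(7 9))^(-1) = (1 3 5 4 12 11 14 16 15 17 13 2 18)(7 9)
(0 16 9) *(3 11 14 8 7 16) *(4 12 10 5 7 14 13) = (0 3 11 13 4 12 10 5 7 16 9)(8 14) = [3, 1, 2, 11, 12, 7, 6, 16, 14, 0, 5, 13, 10, 4, 8, 15, 9]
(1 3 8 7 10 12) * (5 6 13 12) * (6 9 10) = (1 3 8 7 6 13 12)(5 9 10) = [0, 3, 2, 8, 4, 9, 13, 6, 7, 10, 5, 11, 1, 12]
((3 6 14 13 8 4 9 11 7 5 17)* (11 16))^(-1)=((3 6 14 13 8 4 9 16 11 7 5 17))^(-1)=(3 17 5 7 11 16 9 4 8 13 14 6)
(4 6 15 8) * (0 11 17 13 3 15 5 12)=(0 11 17 13 3 15 8 4 6 5 12)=[11, 1, 2, 15, 6, 12, 5, 7, 4, 9, 10, 17, 0, 3, 14, 8, 16, 13]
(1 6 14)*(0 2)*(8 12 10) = (0 2)(1 6 14)(8 12 10) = [2, 6, 0, 3, 4, 5, 14, 7, 12, 9, 8, 11, 10, 13, 1]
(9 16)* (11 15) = [0, 1, 2, 3, 4, 5, 6, 7, 8, 16, 10, 15, 12, 13, 14, 11, 9] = (9 16)(11 15)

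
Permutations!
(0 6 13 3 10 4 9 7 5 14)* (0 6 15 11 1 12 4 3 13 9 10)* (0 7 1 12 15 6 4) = (0 6 9 1 15 11 12)(3 7 5 14 4 10) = [6, 15, 2, 7, 10, 14, 9, 5, 8, 1, 3, 12, 0, 13, 4, 11]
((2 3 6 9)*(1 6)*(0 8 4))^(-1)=((0 8 4)(1 6 9 2 3))^(-1)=(0 4 8)(1 3 2 9 6)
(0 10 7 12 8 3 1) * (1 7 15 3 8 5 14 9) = [10, 0, 2, 7, 4, 14, 6, 12, 8, 1, 15, 11, 5, 13, 9, 3] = (0 10 15 3 7 12 5 14 9 1)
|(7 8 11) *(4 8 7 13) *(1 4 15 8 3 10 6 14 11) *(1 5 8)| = 18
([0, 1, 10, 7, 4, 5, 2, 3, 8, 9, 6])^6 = (10)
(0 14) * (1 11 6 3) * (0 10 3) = (0 14 10 3 1 11 6) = [14, 11, 2, 1, 4, 5, 0, 7, 8, 9, 3, 6, 12, 13, 10]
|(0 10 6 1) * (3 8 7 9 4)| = 20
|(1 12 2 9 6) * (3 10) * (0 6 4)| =14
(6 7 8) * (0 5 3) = (0 5 3)(6 7 8) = [5, 1, 2, 0, 4, 3, 7, 8, 6]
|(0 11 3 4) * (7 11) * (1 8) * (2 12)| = 10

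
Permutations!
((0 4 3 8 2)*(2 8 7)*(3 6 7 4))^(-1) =(8)(0 2 7 6 4 3)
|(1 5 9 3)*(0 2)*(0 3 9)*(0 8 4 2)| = 6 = |(9)(1 5 8 4 2 3)|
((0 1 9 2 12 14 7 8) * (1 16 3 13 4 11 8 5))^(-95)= (0 13 8 3 11 16 4)(1 12 5 2 7 9 14)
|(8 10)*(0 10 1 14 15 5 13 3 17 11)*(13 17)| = 18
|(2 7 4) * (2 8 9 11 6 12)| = 8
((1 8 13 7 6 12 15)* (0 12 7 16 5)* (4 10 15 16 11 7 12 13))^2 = ((0 13 11 7 6 12 16 5)(1 8 4 10 15))^2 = (0 11 6 16)(1 4 15 8 10)(5 13 7 12)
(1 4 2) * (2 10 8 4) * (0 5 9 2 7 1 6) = (0 5 9 2 6)(1 7)(4 10 8) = [5, 7, 6, 3, 10, 9, 0, 1, 4, 2, 8]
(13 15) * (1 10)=[0, 10, 2, 3, 4, 5, 6, 7, 8, 9, 1, 11, 12, 15, 14, 13]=(1 10)(13 15)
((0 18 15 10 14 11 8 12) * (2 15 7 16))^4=((0 18 7 16 2 15 10 14 11 8 12))^4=(0 2 11 18 15 8 7 10 12 16 14)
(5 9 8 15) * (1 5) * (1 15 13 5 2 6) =(15)(1 2 6)(5 9 8 13) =[0, 2, 6, 3, 4, 9, 1, 7, 13, 8, 10, 11, 12, 5, 14, 15]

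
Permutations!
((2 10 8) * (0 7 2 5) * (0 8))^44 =((0 7 2 10)(5 8))^44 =(10)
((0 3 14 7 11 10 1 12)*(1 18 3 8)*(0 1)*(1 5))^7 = (0 8)(1 12 5)(3 14 7 11 10 18)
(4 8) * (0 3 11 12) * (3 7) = (0 7 3 11 12)(4 8) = [7, 1, 2, 11, 8, 5, 6, 3, 4, 9, 10, 12, 0]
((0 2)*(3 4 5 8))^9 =((0 2)(3 4 5 8))^9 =(0 2)(3 4 5 8)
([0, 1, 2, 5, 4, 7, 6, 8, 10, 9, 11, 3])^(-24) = (11)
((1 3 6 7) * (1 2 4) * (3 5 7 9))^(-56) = ((1 5 7 2 4)(3 6 9))^(-56) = (1 4 2 7 5)(3 6 9)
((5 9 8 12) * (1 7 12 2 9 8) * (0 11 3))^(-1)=(0 3 11)(1 9 2 8 5 12 7)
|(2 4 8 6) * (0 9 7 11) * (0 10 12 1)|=28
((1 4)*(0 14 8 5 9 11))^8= (0 8 9)(5 11 14)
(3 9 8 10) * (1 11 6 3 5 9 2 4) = [0, 11, 4, 2, 1, 9, 3, 7, 10, 8, 5, 6] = (1 11 6 3 2 4)(5 9 8 10)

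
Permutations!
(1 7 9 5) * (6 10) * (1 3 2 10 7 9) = [0, 9, 10, 2, 4, 3, 7, 1, 8, 5, 6] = (1 9 5 3 2 10 6 7)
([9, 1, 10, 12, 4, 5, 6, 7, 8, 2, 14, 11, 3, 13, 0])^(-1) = [14, 1, 9, 12, 4, 5, 6, 7, 8, 0, 2, 11, 3, 13, 10]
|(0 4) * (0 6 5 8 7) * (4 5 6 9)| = |(0 5 8 7)(4 9)| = 4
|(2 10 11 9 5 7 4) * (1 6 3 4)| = 10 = |(1 6 3 4 2 10 11 9 5 7)|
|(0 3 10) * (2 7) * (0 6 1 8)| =|(0 3 10 6 1 8)(2 7)| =6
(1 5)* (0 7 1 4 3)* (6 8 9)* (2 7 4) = (0 4 3)(1 5 2 7)(6 8 9) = [4, 5, 7, 0, 3, 2, 8, 1, 9, 6]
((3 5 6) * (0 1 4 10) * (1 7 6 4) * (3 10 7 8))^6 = (0 6 4 3)(5 8 10 7)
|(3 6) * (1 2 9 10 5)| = |(1 2 9 10 5)(3 6)| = 10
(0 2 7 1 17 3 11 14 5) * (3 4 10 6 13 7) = [2, 17, 3, 11, 10, 0, 13, 1, 8, 9, 6, 14, 12, 7, 5, 15, 16, 4] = (0 2 3 11 14 5)(1 17 4 10 6 13 7)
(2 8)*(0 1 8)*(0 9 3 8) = [1, 0, 9, 8, 4, 5, 6, 7, 2, 3] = (0 1)(2 9 3 8)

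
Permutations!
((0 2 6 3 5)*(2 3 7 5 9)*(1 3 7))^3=(1 2 3 6 9)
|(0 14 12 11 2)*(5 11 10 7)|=8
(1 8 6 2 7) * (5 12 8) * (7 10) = [0, 5, 10, 3, 4, 12, 2, 1, 6, 9, 7, 11, 8] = (1 5 12 8 6 2 10 7)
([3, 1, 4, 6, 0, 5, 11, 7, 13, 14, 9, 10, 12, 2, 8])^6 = [14, 1, 10, 8, 9, 5, 13, 7, 6, 0, 4, 2, 12, 11, 3]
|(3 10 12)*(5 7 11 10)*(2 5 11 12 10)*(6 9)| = |(2 5 7 12 3 11)(6 9)| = 6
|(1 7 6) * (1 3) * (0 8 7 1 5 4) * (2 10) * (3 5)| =6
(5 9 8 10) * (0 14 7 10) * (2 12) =[14, 1, 12, 3, 4, 9, 6, 10, 0, 8, 5, 11, 2, 13, 7] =(0 14 7 10 5 9 8)(2 12)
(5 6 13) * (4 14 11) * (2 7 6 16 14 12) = [0, 1, 7, 3, 12, 16, 13, 6, 8, 9, 10, 4, 2, 5, 11, 15, 14] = (2 7 6 13 5 16 14 11 4 12)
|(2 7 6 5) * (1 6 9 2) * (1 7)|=|(1 6 5 7 9 2)|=6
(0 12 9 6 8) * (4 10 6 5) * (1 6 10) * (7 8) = [12, 6, 2, 3, 1, 4, 7, 8, 0, 5, 10, 11, 9] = (0 12 9 5 4 1 6 7 8)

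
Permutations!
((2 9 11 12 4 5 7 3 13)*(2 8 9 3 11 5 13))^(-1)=(2 3)(4 12 11 7 5 9 8 13)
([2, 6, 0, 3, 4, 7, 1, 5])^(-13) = (0 2)(1 6)(5 7)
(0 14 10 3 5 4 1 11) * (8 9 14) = (0 8 9 14 10 3 5 4 1 11) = [8, 11, 2, 5, 1, 4, 6, 7, 9, 14, 3, 0, 12, 13, 10]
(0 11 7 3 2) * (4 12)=(0 11 7 3 2)(4 12)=[11, 1, 0, 2, 12, 5, 6, 3, 8, 9, 10, 7, 4]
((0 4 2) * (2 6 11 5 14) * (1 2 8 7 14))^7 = ((0 4 6 11 5 1 2)(7 14 8))^7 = (7 14 8)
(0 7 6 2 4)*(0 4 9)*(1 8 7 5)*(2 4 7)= (0 5 1 8 2 9)(4 7 6)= [5, 8, 9, 3, 7, 1, 4, 6, 2, 0]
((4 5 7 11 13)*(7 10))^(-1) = ((4 5 10 7 11 13))^(-1) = (4 13 11 7 10 5)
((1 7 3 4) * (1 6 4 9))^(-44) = (9)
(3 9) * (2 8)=(2 8)(3 9)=[0, 1, 8, 9, 4, 5, 6, 7, 2, 3]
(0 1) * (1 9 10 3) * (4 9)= (0 4 9 10 3 1)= [4, 0, 2, 1, 9, 5, 6, 7, 8, 10, 3]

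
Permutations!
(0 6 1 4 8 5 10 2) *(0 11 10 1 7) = [6, 4, 11, 3, 8, 1, 7, 0, 5, 9, 2, 10] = (0 6 7)(1 4 8 5)(2 11 10)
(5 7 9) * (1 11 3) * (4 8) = (1 11 3)(4 8)(5 7 9) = [0, 11, 2, 1, 8, 7, 6, 9, 4, 5, 10, 3]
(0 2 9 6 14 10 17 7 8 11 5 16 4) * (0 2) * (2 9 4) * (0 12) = (0 12)(2 4 9 6 14 10 17 7 8 11 5 16) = [12, 1, 4, 3, 9, 16, 14, 8, 11, 6, 17, 5, 0, 13, 10, 15, 2, 7]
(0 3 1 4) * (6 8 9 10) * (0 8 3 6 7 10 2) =(0 6 3 1 4 8 9 2)(7 10) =[6, 4, 0, 1, 8, 5, 3, 10, 9, 2, 7]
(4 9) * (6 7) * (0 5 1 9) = [5, 9, 2, 3, 0, 1, 7, 6, 8, 4] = (0 5 1 9 4)(6 7)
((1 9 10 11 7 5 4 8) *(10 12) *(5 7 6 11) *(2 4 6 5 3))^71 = ((1 9 12 10 3 2 4 8)(5 6 11))^71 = (1 8 4 2 3 10 12 9)(5 11 6)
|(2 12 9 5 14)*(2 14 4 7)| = |(14)(2 12 9 5 4 7)| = 6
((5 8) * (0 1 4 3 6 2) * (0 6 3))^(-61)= (0 4 1)(2 6)(5 8)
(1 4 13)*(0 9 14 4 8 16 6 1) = (0 9 14 4 13)(1 8 16 6) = [9, 8, 2, 3, 13, 5, 1, 7, 16, 14, 10, 11, 12, 0, 4, 15, 6]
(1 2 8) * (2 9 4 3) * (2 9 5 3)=(1 5 3 9 4 2 8)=[0, 5, 8, 9, 2, 3, 6, 7, 1, 4]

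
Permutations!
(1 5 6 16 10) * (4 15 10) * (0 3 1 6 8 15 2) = (0 3 1 5 8 15 10 6 16 4 2) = [3, 5, 0, 1, 2, 8, 16, 7, 15, 9, 6, 11, 12, 13, 14, 10, 4]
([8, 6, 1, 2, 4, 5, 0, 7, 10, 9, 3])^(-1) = (0 6 1 2 3 10 8)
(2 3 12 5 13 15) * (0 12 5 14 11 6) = [12, 1, 3, 5, 4, 13, 0, 7, 8, 9, 10, 6, 14, 15, 11, 2] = (0 12 14 11 6)(2 3 5 13 15)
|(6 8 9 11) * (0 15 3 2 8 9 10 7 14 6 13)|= |(0 15 3 2 8 10 7 14 6 9 11 13)|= 12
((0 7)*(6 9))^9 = ((0 7)(6 9))^9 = (0 7)(6 9)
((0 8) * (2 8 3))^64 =(8)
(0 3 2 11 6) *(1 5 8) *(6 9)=(0 3 2 11 9 6)(1 5 8)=[3, 5, 11, 2, 4, 8, 0, 7, 1, 6, 10, 9]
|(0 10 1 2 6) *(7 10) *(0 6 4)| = 6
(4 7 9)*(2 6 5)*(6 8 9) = (2 8 9 4 7 6 5) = [0, 1, 8, 3, 7, 2, 5, 6, 9, 4]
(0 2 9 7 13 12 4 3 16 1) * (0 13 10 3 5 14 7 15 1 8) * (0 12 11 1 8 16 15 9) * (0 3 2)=(16)(1 13 11)(2 3 15 8 12 4 5 14 7 10)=[0, 13, 3, 15, 5, 14, 6, 10, 12, 9, 2, 1, 4, 11, 7, 8, 16]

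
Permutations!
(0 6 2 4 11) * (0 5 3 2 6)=[0, 1, 4, 2, 11, 3, 6, 7, 8, 9, 10, 5]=(2 4 11 5 3)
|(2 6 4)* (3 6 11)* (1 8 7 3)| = 8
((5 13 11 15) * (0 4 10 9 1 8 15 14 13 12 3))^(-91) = ((0 4 10 9 1 8 15 5 12 3)(11 14 13))^(-91) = (0 3 12 5 15 8 1 9 10 4)(11 13 14)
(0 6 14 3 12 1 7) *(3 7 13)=(0 6 14 7)(1 13 3 12)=[6, 13, 2, 12, 4, 5, 14, 0, 8, 9, 10, 11, 1, 3, 7]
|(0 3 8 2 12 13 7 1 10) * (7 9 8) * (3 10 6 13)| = |(0 10)(1 6 13 9 8 2 12 3 7)| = 18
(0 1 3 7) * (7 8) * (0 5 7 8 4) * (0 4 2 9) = (0 1 3 2 9)(5 7) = [1, 3, 9, 2, 4, 7, 6, 5, 8, 0]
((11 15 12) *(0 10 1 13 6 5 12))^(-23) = (0 6 15 13 11 1 12 10 5)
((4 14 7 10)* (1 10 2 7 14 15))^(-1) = ((1 10 4 15)(2 7))^(-1) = (1 15 4 10)(2 7)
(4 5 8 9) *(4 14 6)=(4 5 8 9 14 6)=[0, 1, 2, 3, 5, 8, 4, 7, 9, 14, 10, 11, 12, 13, 6]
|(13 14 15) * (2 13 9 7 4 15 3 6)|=|(2 13 14 3 6)(4 15 9 7)|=20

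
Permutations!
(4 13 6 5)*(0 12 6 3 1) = (0 12 6 5 4 13 3 1) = [12, 0, 2, 1, 13, 4, 5, 7, 8, 9, 10, 11, 6, 3]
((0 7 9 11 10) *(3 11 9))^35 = (11) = ((0 7 3 11 10))^35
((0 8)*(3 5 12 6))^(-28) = (12)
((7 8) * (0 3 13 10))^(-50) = (0 13)(3 10)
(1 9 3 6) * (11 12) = (1 9 3 6)(11 12) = [0, 9, 2, 6, 4, 5, 1, 7, 8, 3, 10, 12, 11]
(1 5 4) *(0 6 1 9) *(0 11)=(0 6 1 5 4 9 11)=[6, 5, 2, 3, 9, 4, 1, 7, 8, 11, 10, 0]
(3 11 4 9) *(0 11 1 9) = (0 11 4)(1 9 3) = [11, 9, 2, 1, 0, 5, 6, 7, 8, 3, 10, 4]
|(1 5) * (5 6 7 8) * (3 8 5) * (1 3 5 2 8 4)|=8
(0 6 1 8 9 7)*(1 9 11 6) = (0 1 8 11 6 9 7) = [1, 8, 2, 3, 4, 5, 9, 0, 11, 7, 10, 6]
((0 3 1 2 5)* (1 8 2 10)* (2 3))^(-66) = (10)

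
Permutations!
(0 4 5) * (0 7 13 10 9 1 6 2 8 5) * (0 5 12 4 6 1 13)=(0 6 2 8 12 4 5 7)(9 13 10)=[6, 1, 8, 3, 5, 7, 2, 0, 12, 13, 9, 11, 4, 10]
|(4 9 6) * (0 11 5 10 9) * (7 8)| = |(0 11 5 10 9 6 4)(7 8)| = 14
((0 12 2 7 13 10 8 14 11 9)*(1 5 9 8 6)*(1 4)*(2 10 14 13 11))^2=(0 10 4 5)(1 9 12 6)(2 11 13)(7 8 14)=((0 12 10 6 4 1 5 9)(2 7 11 8 13 14))^2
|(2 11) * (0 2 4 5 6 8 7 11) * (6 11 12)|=|(0 2)(4 5 11)(6 8 7 12)|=12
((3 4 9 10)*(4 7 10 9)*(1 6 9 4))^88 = (3 7 10)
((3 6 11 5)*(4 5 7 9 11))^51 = ((3 6 4 5)(7 9 11))^51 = (11)(3 5 4 6)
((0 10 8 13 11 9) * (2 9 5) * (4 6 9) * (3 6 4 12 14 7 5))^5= ((0 10 8 13 11 3 6 9)(2 12 14 7 5))^5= (14)(0 3 8 9 11 10 6 13)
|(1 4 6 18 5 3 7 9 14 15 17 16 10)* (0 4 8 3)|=|(0 4 6 18 5)(1 8 3 7 9 14 15 17 16 10)|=10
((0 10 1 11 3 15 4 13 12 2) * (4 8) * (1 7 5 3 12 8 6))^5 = ((0 10 7 5 3 15 6 1 11 12 2)(4 13 8))^5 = (0 15 2 3 12 5 11 7 1 10 6)(4 8 13)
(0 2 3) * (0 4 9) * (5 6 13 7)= (0 2 3 4 9)(5 6 13 7)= [2, 1, 3, 4, 9, 6, 13, 5, 8, 0, 10, 11, 12, 7]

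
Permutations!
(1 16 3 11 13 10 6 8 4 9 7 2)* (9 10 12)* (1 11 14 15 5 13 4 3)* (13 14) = (1 16)(2 11 4 10 6 8 3 13 12 9 7)(5 14 15) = [0, 16, 11, 13, 10, 14, 8, 2, 3, 7, 6, 4, 9, 12, 15, 5, 1]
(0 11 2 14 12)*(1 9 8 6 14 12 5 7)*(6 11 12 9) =(0 12)(1 6 14 5 7)(2 9 8 11) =[12, 6, 9, 3, 4, 7, 14, 1, 11, 8, 10, 2, 0, 13, 5]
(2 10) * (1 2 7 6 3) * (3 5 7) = (1 2 10 3)(5 7 6) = [0, 2, 10, 1, 4, 7, 5, 6, 8, 9, 3]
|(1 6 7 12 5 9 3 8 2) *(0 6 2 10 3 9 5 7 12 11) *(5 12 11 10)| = |(0 6 11)(1 2)(3 8 5 12 7 10)| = 6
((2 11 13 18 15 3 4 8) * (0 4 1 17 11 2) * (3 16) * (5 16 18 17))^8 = (18)(0 8 4)(11 17 13)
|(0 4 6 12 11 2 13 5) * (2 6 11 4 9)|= |(0 9 2 13 5)(4 11 6 12)|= 20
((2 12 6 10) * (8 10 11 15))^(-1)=(2 10 8 15 11 6 12)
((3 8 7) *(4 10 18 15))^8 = (18)(3 7 8)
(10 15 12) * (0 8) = [8, 1, 2, 3, 4, 5, 6, 7, 0, 9, 15, 11, 10, 13, 14, 12] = (0 8)(10 15 12)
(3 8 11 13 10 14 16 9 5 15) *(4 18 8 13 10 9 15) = (3 13 9 5 4 18 8 11 10 14 16 15) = [0, 1, 2, 13, 18, 4, 6, 7, 11, 5, 14, 10, 12, 9, 16, 3, 15, 17, 8]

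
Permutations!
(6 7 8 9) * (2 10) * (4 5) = [0, 1, 10, 3, 5, 4, 7, 8, 9, 6, 2] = (2 10)(4 5)(6 7 8 9)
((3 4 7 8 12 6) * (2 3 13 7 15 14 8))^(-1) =(2 7 13 6 12 8 14 15 4 3)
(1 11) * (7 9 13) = (1 11)(7 9 13) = [0, 11, 2, 3, 4, 5, 6, 9, 8, 13, 10, 1, 12, 7]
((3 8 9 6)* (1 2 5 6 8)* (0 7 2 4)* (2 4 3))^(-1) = ((0 7 4)(1 3)(2 5 6)(8 9))^(-1) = (0 4 7)(1 3)(2 6 5)(8 9)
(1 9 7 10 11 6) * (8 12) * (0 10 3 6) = (0 10 11)(1 9 7 3 6)(8 12) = [10, 9, 2, 6, 4, 5, 1, 3, 12, 7, 11, 0, 8]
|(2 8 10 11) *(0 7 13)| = 12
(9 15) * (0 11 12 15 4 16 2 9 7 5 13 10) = [11, 1, 9, 3, 16, 13, 6, 5, 8, 4, 0, 12, 15, 10, 14, 7, 2] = (0 11 12 15 7 5 13 10)(2 9 4 16)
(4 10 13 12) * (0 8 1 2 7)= (0 8 1 2 7)(4 10 13 12)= [8, 2, 7, 3, 10, 5, 6, 0, 1, 9, 13, 11, 4, 12]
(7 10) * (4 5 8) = [0, 1, 2, 3, 5, 8, 6, 10, 4, 9, 7] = (4 5 8)(7 10)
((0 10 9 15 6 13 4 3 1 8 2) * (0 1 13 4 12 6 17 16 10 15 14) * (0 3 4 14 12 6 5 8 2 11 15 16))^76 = (0 8 10 15 12)(5 16 11 9 17)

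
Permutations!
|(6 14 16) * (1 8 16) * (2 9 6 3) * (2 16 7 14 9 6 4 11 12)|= 12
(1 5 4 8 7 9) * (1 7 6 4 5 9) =(1 9 7)(4 8 6) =[0, 9, 2, 3, 8, 5, 4, 1, 6, 7]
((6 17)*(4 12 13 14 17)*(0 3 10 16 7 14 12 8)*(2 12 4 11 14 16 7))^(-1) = (0 8 4 13 12 2 16 7 10 3)(6 17 14 11) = ((0 3 10 7 16 2 12 13 4 8)(6 11 14 17))^(-1)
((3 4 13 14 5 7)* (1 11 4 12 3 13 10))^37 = (1 11 4 10)(3 12)(5 7 13 14)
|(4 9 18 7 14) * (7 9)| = 6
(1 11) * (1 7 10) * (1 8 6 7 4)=(1 11 4)(6 7 10 8)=[0, 11, 2, 3, 1, 5, 7, 10, 6, 9, 8, 4]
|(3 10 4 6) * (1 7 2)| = 12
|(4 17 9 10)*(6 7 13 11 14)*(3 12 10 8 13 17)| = 8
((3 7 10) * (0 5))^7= (0 5)(3 7 10)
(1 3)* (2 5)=(1 3)(2 5)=[0, 3, 5, 1, 4, 2]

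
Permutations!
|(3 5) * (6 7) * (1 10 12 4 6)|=6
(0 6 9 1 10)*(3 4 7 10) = [6, 3, 2, 4, 7, 5, 9, 10, 8, 1, 0] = (0 6 9 1 3 4 7 10)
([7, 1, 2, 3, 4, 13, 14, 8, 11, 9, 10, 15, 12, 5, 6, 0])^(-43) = (0 8 15 7 11)(5 13)(6 14)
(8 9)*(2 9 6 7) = (2 9 8 6 7) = [0, 1, 9, 3, 4, 5, 7, 2, 6, 8]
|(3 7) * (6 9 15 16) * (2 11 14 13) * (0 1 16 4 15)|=20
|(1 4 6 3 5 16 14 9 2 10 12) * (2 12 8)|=9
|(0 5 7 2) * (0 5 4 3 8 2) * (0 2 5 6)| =|(0 4 3 8 5 7 2 6)| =8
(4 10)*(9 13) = (4 10)(9 13) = [0, 1, 2, 3, 10, 5, 6, 7, 8, 13, 4, 11, 12, 9]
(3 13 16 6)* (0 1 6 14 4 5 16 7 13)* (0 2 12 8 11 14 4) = (0 1 6 3 2 12 8 11 14)(4 5 16)(7 13) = [1, 6, 12, 2, 5, 16, 3, 13, 11, 9, 10, 14, 8, 7, 0, 15, 4]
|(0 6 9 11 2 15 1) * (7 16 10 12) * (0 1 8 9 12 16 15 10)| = 11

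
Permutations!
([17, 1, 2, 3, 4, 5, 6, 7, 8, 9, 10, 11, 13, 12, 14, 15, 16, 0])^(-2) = [0, 1, 2, 3, 4, 5, 6, 7, 8, 9, 10, 11, 12, 13, 14, 15, 16, 17]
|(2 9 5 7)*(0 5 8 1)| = |(0 5 7 2 9 8 1)| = 7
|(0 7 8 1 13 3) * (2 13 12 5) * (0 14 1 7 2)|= 8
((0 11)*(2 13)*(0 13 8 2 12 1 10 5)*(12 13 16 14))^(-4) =(0 12)(1 11)(5 14)(10 16)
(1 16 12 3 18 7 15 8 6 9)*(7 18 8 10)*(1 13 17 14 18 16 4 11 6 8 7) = (1 4 11 6 9 13 17 14 18 16 12 3 7 15 10) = [0, 4, 2, 7, 11, 5, 9, 15, 8, 13, 1, 6, 3, 17, 18, 10, 12, 14, 16]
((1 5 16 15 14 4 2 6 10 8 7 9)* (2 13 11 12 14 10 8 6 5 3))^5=(1 15 9 16 7 5 8 2 6 3 10)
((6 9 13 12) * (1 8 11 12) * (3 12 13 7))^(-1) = ((1 8 11 13)(3 12 6 9 7))^(-1) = (1 13 11 8)(3 7 9 6 12)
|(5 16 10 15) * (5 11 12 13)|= 7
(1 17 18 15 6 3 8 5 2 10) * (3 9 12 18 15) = [0, 17, 10, 8, 4, 2, 9, 7, 5, 12, 1, 11, 18, 13, 14, 6, 16, 15, 3] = (1 17 15 6 9 12 18 3 8 5 2 10)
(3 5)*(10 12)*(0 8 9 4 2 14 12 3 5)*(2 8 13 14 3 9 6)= [13, 1, 3, 0, 8, 5, 2, 7, 6, 4, 9, 11, 10, 14, 12]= (0 13 14 12 10 9 4 8 6 2 3)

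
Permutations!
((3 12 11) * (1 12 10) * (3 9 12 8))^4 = ((1 8 3 10)(9 12 11))^4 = (9 12 11)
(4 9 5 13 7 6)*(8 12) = (4 9 5 13 7 6)(8 12) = [0, 1, 2, 3, 9, 13, 4, 6, 12, 5, 10, 11, 8, 7]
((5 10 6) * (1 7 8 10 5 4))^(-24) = (10)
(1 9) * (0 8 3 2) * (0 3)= (0 8)(1 9)(2 3)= [8, 9, 3, 2, 4, 5, 6, 7, 0, 1]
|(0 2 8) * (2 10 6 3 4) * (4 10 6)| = 7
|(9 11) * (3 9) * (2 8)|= 6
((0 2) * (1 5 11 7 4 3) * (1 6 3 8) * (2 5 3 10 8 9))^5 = (0 9 7 5 2 4 11)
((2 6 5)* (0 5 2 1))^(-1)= (0 1 5)(2 6)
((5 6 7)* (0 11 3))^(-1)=(0 3 11)(5 7 6)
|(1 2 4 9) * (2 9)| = 2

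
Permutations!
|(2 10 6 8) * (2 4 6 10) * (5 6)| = |(10)(4 5 6 8)| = 4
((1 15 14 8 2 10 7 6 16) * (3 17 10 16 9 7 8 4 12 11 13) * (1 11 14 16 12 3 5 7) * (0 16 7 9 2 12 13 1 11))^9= (0 16)(3 10 12 4 17 8 14)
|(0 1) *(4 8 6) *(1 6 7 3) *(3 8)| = 10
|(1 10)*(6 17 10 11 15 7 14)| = 8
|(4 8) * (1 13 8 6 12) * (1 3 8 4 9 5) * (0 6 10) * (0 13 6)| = |(1 6 12 3 8 9 5)(4 10 13)| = 21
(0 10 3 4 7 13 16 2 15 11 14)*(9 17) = (0 10 3 4 7 13 16 2 15 11 14)(9 17) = [10, 1, 15, 4, 7, 5, 6, 13, 8, 17, 3, 14, 12, 16, 0, 11, 2, 9]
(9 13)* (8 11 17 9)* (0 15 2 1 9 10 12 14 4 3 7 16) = (0 15 2 1 9 13 8 11 17 10 12 14 4 3 7 16) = [15, 9, 1, 7, 3, 5, 6, 16, 11, 13, 12, 17, 14, 8, 4, 2, 0, 10]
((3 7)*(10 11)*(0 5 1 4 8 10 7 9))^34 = ((0 5 1 4 8 10 11 7 3 9))^34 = (0 8 3 1 11)(4 7 5 10 9)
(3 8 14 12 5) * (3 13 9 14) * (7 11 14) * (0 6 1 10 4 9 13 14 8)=[6, 10, 2, 0, 9, 14, 1, 11, 3, 7, 4, 8, 5, 13, 12]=(0 6 1 10 4 9 7 11 8 3)(5 14 12)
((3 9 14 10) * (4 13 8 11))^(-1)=((3 9 14 10)(4 13 8 11))^(-1)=(3 10 14 9)(4 11 8 13)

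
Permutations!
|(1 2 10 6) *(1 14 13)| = 6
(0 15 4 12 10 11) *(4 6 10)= (0 15 6 10 11)(4 12)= [15, 1, 2, 3, 12, 5, 10, 7, 8, 9, 11, 0, 4, 13, 14, 6]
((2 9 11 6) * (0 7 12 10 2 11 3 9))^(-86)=((0 7 12 10 2)(3 9)(6 11))^(-86)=(0 2 10 12 7)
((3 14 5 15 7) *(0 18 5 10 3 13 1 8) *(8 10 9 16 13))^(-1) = ((0 18 5 15 7 8)(1 10 3 14 9 16 13))^(-1) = (0 8 7 15 5 18)(1 13 16 9 14 3 10)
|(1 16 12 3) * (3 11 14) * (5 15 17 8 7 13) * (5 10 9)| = 24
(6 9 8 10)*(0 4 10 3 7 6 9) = (0 4 10 9 8 3 7 6) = [4, 1, 2, 7, 10, 5, 0, 6, 3, 8, 9]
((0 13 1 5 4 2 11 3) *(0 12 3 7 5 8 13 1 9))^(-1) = ((0 1 8 13 9)(2 11 7 5 4)(3 12))^(-1) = (0 9 13 8 1)(2 4 5 7 11)(3 12)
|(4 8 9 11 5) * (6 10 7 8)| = |(4 6 10 7 8 9 11 5)| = 8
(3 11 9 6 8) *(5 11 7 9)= (3 7 9 6 8)(5 11)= [0, 1, 2, 7, 4, 11, 8, 9, 3, 6, 10, 5]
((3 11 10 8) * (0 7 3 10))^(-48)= ((0 7 3 11)(8 10))^(-48)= (11)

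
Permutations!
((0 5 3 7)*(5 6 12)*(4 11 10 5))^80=((0 6 12 4 11 10 5 3 7))^80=(0 7 3 5 10 11 4 12 6)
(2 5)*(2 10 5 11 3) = (2 11 3)(5 10) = [0, 1, 11, 2, 4, 10, 6, 7, 8, 9, 5, 3]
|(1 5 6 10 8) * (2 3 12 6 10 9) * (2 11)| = 12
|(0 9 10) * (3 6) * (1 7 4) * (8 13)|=|(0 9 10)(1 7 4)(3 6)(8 13)|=6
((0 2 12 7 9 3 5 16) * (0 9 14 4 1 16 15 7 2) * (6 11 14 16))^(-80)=((1 6 11 14 4)(2 12)(3 5 15 7 16 9))^(-80)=(3 16 15)(5 9 7)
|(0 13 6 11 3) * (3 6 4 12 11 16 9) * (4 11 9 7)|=10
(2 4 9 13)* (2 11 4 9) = [0, 1, 9, 3, 2, 5, 6, 7, 8, 13, 10, 4, 12, 11] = (2 9 13 11 4)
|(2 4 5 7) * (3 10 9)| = |(2 4 5 7)(3 10 9)| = 12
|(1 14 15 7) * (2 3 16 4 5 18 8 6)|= |(1 14 15 7)(2 3 16 4 5 18 8 6)|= 8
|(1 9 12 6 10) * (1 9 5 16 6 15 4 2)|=10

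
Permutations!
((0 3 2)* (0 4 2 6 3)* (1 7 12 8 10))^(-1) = (1 10 8 12 7)(2 4)(3 6)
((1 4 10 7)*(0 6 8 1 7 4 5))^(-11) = (0 5 1 8 6)(4 10) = ((0 6 8 1 5)(4 10))^(-11)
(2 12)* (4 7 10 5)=(2 12)(4 7 10 5)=[0, 1, 12, 3, 7, 4, 6, 10, 8, 9, 5, 11, 2]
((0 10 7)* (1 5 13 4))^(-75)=((0 10 7)(1 5 13 4))^(-75)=(1 5 13 4)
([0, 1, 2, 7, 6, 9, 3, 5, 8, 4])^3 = (3 9)(4 7)(5 6)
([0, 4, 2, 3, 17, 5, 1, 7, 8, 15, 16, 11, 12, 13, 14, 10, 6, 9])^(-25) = [0, 6, 2, 3, 1, 5, 16, 7, 8, 17, 15, 11, 12, 13, 14, 9, 10, 4]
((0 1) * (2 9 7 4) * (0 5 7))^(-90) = (0 1 5 7 4 2 9)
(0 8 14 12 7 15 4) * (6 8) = (0 6 8 14 12 7 15 4) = [6, 1, 2, 3, 0, 5, 8, 15, 14, 9, 10, 11, 7, 13, 12, 4]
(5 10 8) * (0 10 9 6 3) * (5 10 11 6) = (0 11 6 3)(5 9)(8 10) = [11, 1, 2, 0, 4, 9, 3, 7, 10, 5, 8, 6]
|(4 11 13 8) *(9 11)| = 5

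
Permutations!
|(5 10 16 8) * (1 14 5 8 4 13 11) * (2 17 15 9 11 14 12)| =42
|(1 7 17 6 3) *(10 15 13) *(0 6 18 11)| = |(0 6 3 1 7 17 18 11)(10 15 13)| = 24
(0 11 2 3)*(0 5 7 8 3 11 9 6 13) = (0 9 6 13)(2 11)(3 5 7 8) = [9, 1, 11, 5, 4, 7, 13, 8, 3, 6, 10, 2, 12, 0]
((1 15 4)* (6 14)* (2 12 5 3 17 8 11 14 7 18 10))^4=(1 15 4)(2 17 6)(3 14 10)(5 11 18)(7 12 8)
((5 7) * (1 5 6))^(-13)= ((1 5 7 6))^(-13)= (1 6 7 5)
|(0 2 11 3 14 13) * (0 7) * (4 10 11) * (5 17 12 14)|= 12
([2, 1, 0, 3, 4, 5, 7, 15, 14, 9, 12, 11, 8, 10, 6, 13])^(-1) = (0 2)(6 14 8 12 10 13 15 7)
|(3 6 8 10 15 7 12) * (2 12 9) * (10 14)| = 10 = |(2 12 3 6 8 14 10 15 7 9)|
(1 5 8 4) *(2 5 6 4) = [0, 6, 5, 3, 1, 8, 4, 7, 2] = (1 6 4)(2 5 8)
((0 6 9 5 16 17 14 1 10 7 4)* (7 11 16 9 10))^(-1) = (0 4 7 1 14 17 16 11 10 6)(5 9)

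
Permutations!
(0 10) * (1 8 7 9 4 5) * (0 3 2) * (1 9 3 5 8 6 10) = [1, 6, 0, 2, 8, 9, 10, 3, 7, 4, 5] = (0 1 6 10 5 9 4 8 7 3 2)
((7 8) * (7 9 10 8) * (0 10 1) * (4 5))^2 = (0 8 1 10 9)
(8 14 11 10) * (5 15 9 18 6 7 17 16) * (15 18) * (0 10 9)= (0 10 8 14 11 9 15)(5 18 6 7 17 16)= [10, 1, 2, 3, 4, 18, 7, 17, 14, 15, 8, 9, 12, 13, 11, 0, 5, 16, 6]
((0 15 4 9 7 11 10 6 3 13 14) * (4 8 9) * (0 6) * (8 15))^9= (15)(0 7)(3 13 14 6)(8 11)(9 10)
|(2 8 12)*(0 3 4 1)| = 12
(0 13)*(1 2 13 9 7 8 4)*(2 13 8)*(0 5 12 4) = [9, 13, 8, 3, 1, 12, 6, 2, 0, 7, 10, 11, 4, 5] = (0 9 7 2 8)(1 13 5 12 4)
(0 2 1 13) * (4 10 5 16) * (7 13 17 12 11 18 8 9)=(0 2 1 17 12 11 18 8 9 7 13)(4 10 5 16)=[2, 17, 1, 3, 10, 16, 6, 13, 9, 7, 5, 18, 11, 0, 14, 15, 4, 12, 8]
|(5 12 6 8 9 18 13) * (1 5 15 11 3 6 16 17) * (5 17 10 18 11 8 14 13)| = |(1 17)(3 6 14 13 15 8 9 11)(5 12 16 10 18)| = 40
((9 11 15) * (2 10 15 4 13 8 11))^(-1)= ((2 10 15 9)(4 13 8 11))^(-1)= (2 9 15 10)(4 11 8 13)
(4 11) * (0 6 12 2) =[6, 1, 0, 3, 11, 5, 12, 7, 8, 9, 10, 4, 2] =(0 6 12 2)(4 11)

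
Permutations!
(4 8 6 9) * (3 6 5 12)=(3 6 9 4 8 5 12)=[0, 1, 2, 6, 8, 12, 9, 7, 5, 4, 10, 11, 3]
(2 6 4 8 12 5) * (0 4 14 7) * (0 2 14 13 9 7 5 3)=(0 4 8 12 3)(2 6 13 9 7)(5 14)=[4, 1, 6, 0, 8, 14, 13, 2, 12, 7, 10, 11, 3, 9, 5]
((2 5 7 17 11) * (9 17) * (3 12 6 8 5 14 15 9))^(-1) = ((2 14 15 9 17 11)(3 12 6 8 5 7))^(-1) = (2 11 17 9 15 14)(3 7 5 8 6 12)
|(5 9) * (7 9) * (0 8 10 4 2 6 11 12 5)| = 11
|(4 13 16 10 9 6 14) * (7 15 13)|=|(4 7 15 13 16 10 9 6 14)|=9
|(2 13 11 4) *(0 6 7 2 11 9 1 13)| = 12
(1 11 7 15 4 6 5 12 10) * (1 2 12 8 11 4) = (1 4 6 5 8 11 7 15)(2 12 10) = [0, 4, 12, 3, 6, 8, 5, 15, 11, 9, 2, 7, 10, 13, 14, 1]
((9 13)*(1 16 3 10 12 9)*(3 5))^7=((1 16 5 3 10 12 9 13))^7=(1 13 9 12 10 3 5 16)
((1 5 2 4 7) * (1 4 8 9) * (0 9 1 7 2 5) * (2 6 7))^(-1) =(0 1 8 2 9)(4 7 6)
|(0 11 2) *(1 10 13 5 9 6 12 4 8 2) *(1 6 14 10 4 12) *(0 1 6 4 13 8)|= 24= |(0 11 4)(1 13 5 9 14 10 8 2)|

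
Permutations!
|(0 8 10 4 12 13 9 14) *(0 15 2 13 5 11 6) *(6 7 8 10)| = |(0 10 4 12 5 11 7 8 6)(2 13 9 14 15)| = 45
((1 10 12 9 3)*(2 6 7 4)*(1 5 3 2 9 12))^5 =(12)(1 10)(3 5)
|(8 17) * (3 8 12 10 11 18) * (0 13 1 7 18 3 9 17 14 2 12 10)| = 14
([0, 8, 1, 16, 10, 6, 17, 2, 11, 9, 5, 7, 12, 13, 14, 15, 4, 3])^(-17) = (1 7 8 2 11)(3 5 16 6 4 17 10)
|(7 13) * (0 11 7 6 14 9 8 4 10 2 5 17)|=|(0 11 7 13 6 14 9 8 4 10 2 5 17)|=13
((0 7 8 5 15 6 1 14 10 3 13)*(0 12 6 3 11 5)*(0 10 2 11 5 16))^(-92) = ((0 7 8 10 5 15 3 13 12 6 1 14 2 11 16))^(-92) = (0 11 14 6 13 15 10 7 16 2 1 12 3 5 8)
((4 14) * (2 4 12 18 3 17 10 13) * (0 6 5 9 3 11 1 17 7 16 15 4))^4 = (0 3 4 11 13 5 16 12 17)(1 2 9 15 18 10 6 7 14)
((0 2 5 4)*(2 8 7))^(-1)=((0 8 7 2 5 4))^(-1)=(0 4 5 2 7 8)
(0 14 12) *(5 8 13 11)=[14, 1, 2, 3, 4, 8, 6, 7, 13, 9, 10, 5, 0, 11, 12]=(0 14 12)(5 8 13 11)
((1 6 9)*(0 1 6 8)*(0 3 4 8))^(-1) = ((0 1)(3 4 8)(6 9))^(-1) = (0 1)(3 8 4)(6 9)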